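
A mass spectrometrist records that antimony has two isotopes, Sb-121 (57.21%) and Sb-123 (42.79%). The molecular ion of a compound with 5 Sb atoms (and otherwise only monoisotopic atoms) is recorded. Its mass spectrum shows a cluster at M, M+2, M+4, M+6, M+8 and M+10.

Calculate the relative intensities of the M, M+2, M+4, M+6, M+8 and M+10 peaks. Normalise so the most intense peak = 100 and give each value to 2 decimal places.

17.88 : 66.85 : 100.00 : 74.79 : 27.97 : 4.18

The 5 Sb atoms are independent, so intensities follow the terms of (0.5721 + 0.4279)^5.
P(M) = 0.5721^5 = 0.061286
P(M+2) = 5 × 0.5721^4 × 0.4279^1 = 0.229192
P(M+4) = 10 × 0.5721^3 × 0.4279^2 = 0.342847
P(M+6) = 10 × 0.5721^2 × 0.4279^3 = 0.256431
P(M+8) = 5 × 0.5721^1 × 0.4279^4 = 0.095898
P(M+10) = 0.4279^5 = 0.014345
The M+4 peak is largest (0.342847); scaling to 100 gives 17.88 : 66.85 : 100.00 : 74.79 : 27.97 : 4.18.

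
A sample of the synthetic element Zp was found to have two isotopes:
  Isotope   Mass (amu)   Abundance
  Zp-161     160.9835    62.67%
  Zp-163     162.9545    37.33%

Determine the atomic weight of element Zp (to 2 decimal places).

Weight each isotope mass by its fractional abundance: 0.6267 × 160.9835 + 0.3733 × 162.9545
= 100.88836 + 60.83091 = 161.71927 amu

161.72 amu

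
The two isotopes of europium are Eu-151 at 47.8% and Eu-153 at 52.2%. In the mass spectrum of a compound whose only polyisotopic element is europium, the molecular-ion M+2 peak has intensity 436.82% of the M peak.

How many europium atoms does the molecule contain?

4

With n Eu atoms, P(M+2)/P(M) = C(n,1)·p^(n−1)q / p^n = n·q/p = n · 0.522/0.478.
n = 4.3682 × 0.478/0.522 = 4.00 ≈ 4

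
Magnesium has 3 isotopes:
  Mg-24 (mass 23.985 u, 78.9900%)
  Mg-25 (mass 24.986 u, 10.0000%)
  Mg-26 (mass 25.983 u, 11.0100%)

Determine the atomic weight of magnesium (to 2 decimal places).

The abundance-weighted mean is 0.789900 × 23.985 + 0.100000 × 24.986 + 0.110100 × 25.983
= 18.9458 + 2.4986 + 2.8607 = 24.3051 u

24.31 u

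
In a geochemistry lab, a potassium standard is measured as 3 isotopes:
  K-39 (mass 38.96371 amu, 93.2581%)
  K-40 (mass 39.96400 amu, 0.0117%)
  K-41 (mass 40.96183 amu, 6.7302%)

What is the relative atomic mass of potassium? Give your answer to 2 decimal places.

Ar = Σ fᵢ·mᵢ = 0.932581 × 38.96371 + 0.000117 × 39.96400 + 0.067302 × 40.96183
= 36.336816 + 0.004676 + 2.756813 = 39.098305 amu

39.10 amu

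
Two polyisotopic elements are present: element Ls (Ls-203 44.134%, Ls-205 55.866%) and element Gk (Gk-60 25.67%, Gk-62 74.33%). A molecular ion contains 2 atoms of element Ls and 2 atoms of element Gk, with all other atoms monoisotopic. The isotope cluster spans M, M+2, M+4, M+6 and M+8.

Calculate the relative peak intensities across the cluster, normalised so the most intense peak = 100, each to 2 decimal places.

3.28 : 27.28 : 80.80 : 100.00 : 44.04

Element Ls pattern (n=2): 0.194781 : 0.49311801 : 0.312101
Element Gk pattern (n=2): 0.06589489 : 0.38161022 : 0.55249489
Convolve the two distributions (both contribute in 2-u steps):
  M: 0.194781×0.06589489 = 0.012835
  M+2: 0.194781×0.38161022 + 0.49311801×0.06589489 = 0.106824
  M+4: 0.194781×0.55249489 + 0.49311801×0.38161022 + 0.312101×0.06589489 = 0.316360
  M+6: 0.49311801×0.55249489 + 0.312101×0.38161022 = 0.391546
  M+8: 0.312101×0.55249489 = 0.172434
Scale to base peak (0.391546) = 100: 3.28 : 27.28 : 80.80 : 100.00 : 44.04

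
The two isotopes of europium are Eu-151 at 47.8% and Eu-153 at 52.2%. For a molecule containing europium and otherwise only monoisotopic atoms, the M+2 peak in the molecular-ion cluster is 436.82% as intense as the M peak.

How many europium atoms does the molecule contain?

4

For n independent Eu atoms, I(M+2)/I(M) = n · (abundance Eu-153) / (abundance Eu-151) = n · 0.522/0.478.
n = 4.3682 × 0.478/0.522 = 4.00 ≈ 4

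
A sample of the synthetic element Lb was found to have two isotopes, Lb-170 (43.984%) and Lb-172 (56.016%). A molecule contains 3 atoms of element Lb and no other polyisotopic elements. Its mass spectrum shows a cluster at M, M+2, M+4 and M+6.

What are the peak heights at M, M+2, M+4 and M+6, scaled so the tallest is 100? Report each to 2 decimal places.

The 3 Lb atoms are independent, so intensities follow the terms of (0.43984 + 0.56016)^3.
P(M) = 0.43984^3 = 0.085091
P(M+2) = 3 × 0.43984^2 × 0.56016^1 = 0.325104
P(M+4) = 3 × 0.43984^1 × 0.56016^2 = 0.414038
P(M+6) = 0.56016^3 = 0.175767
The M+4 peak is largest (0.414038); scaling to 100 gives 20.55 : 78.52 : 100.00 : 42.45.

20.55 : 78.52 : 100.00 : 42.45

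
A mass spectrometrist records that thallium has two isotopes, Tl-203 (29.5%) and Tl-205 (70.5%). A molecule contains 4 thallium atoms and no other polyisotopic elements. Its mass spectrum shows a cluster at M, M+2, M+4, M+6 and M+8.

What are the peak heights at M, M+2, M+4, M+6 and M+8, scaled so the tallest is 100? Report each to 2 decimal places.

Each Tl atom is independently Tl-203 (p = 0.295) or Tl-205 (q = 0.705); the cluster is the binomial expansion (p + q)^4.
P(M) = 0.295^4 = 0.007573
P(M+2) = 4 × 0.295^3 × 0.705^1 = 0.072396
P(M+4) = 6 × 0.295^2 × 0.705^2 = 0.259522
P(M+6) = 4 × 0.295^1 × 0.705^3 = 0.413475
P(M+8) = 0.705^4 = 0.247034
The M+6 peak is largest (0.413475); scaling to 100 gives 1.83 : 17.51 : 62.77 : 100.00 : 59.75.

1.83 : 17.51 : 62.77 : 100.00 : 59.75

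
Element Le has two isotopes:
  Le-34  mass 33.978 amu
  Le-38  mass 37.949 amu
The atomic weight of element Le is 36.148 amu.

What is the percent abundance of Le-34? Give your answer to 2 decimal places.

With x = fraction of Le-34 (so Le-38 is 1 − x):
33.978·x + 37.949·(1 − x) = 36.148
(33.978 − 37.949)·x = 36.148 − 37.949
x = -1.801 / -3.971 = 0.45354 → 45.35% Le-34, 54.65% Le-38.

45.35%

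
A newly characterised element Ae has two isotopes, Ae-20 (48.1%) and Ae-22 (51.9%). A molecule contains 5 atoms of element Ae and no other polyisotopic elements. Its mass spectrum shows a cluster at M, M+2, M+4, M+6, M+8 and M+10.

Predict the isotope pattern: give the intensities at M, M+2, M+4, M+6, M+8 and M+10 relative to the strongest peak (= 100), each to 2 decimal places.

Each Ae atom is independently Ae-20 (p = 0.481) or Ae-22 (q = 0.519); the cluster is the binomial expansion (p + q)^5.
P(M) = 0.481^5 = 0.025747
P(M+2) = 5 × 0.481^4 × 0.519^1 = 0.138905
P(M+4) = 10 × 0.481^3 × 0.519^2 = 0.299757
P(M+6) = 10 × 0.481^2 × 0.519^3 = 0.323439
P(M+8) = 5 × 0.481^1 × 0.519^4 = 0.174496
P(M+10) = 0.519^5 = 0.037656
The M+6 peak is largest (0.323439); scaling to 100 gives 7.96 : 42.95 : 92.68 : 100.00 : 53.95 : 11.64.

7.96 : 42.95 : 92.68 : 100.00 : 53.95 : 11.64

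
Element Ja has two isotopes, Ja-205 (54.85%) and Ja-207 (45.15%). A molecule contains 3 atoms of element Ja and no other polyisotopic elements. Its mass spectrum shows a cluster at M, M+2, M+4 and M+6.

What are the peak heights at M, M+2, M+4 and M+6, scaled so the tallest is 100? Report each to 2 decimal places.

Each Ja atom is independently Ja-205 (p = 0.5485) or Ja-207 (q = 0.4515); the cluster is the binomial expansion (p + q)^3.
P(M) = 0.5485^3 = 0.165017
P(M+2) = 3 × 0.5485^2 × 0.4515^1 = 0.407504
P(M+4) = 3 × 0.5485^1 × 0.4515^2 = 0.335439
P(M+6) = 0.4515^3 = 0.092039
The M+2 peak is largest (0.407504); scaling to 100 gives 40.49 : 100.00 : 82.32 : 22.59.

40.49 : 100.00 : 82.32 : 22.59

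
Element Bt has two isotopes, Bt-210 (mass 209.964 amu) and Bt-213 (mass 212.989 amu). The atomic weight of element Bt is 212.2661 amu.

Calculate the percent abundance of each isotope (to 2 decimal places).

Let x be the fractional abundance of Bt-210; then Bt-213 has abundance 1 − x.
209.964·x + 212.989·(1 − x) = 212.2661
(209.964 − 212.989)·x = 212.2661 − 212.989
x = -0.7229 / -3.025 = 0.23898 → 23.90% Bt-210, 76.10% Bt-213.

Bt-210: 23.90%, Bt-213: 76.10%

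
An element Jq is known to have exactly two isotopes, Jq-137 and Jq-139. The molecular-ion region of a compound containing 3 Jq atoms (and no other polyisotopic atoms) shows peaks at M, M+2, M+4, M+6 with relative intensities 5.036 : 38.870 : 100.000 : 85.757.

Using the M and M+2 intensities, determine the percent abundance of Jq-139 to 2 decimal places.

72.01%

Write p for the Jq-137 fraction. I(M+2)/I(M) = [C(3,1)·p^2·(1−p)] / p^3 = 3·(1−p)/p = 38.870/5.036 = 7.7184
(1−p)/p = 7.7184/3 = 2.5728  ⇒  p = 1/(1 + 2.5728) = 0.2799
Jq-137: 27.99%, Jq-139: 72.01%.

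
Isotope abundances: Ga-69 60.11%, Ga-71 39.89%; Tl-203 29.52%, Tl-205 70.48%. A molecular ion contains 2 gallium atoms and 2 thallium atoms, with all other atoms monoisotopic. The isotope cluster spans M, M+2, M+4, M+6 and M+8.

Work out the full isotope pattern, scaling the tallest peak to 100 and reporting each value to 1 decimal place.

8.0 : 48.9 : 100.0 : 77.5 : 20.1

Gallium pattern (n=2): 0.36132121 : 0.47955758 : 0.15912121
Thallium pattern (n=2): 0.08714304 : 0.41611392 : 0.49674304
Convolve the two distributions (both contribute in 2-u steps):
  M: 0.36132121×0.08714304 = 0.031487
  M+2: 0.36132121×0.41611392 + 0.47955758×0.08714304 = 0.192141
  M+4: 0.36132121×0.49674304 + 0.47955758×0.41611392 + 0.15912121×0.08714304 = 0.392901
  M+6: 0.47955758×0.49674304 + 0.15912121×0.41611392 = 0.304429
  M+8: 0.15912121×0.49674304 = 0.079042
Scale to base peak (0.392901) = 100: 8.0 : 48.9 : 100.0 : 77.5 : 20.1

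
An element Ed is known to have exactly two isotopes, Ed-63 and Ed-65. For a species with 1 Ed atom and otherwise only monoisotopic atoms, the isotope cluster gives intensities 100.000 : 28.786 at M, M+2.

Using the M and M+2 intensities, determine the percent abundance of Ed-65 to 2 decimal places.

22.35%

Write p for the Ed-63 fraction. I(M+2)/I(M) = [C(1,1)·p^0·(1−p)] / p^1 = 1·(1−p)/p = 28.786/100.000 = 0.2879
(1−p)/p = 0.2879/1 = 0.2879  ⇒  p = 1/(1 + 0.2879) = 0.7765
Ed-63: 77.65%, Ed-65: 22.35%.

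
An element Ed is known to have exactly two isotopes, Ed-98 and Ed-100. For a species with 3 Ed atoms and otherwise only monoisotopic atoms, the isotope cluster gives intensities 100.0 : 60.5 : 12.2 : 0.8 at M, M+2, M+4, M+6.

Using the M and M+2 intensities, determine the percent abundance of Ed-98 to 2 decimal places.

Write p for the Ed-98 fraction. I(M+2)/I(M) = [C(3,1)·p^2·(1−p)] / p^3 = 3·(1−p)/p = 60.5/100.0 = 0.6050
(1−p)/p = 0.6050/3 = 0.2017  ⇒  p = 1/(1 + 0.2017) = 0.8322
Ed-98: 83.22%, Ed-100: 16.78%.

83.22%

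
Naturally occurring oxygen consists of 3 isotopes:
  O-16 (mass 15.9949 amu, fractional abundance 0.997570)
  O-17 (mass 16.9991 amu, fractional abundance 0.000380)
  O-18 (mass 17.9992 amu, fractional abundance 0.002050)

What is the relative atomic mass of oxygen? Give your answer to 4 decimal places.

Weight each isotope mass by its fractional abundance: 0.997570 × 15.9949 + 0.000380 × 16.9991 + 0.002050 × 17.9992
= 15.95603 + 0.00646 + 0.03690 = 15.99939 amu

15.9994 amu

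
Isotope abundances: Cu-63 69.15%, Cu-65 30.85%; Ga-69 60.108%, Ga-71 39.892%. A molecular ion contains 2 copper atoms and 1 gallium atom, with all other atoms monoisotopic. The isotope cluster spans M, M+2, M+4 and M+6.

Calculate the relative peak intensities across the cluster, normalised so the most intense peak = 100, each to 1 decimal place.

Copper pattern (n=2): 0.47817225 : 0.4266555 : 0.09517225
Gallium pattern (n=1): 0.60108 : 0.39892
Convolve the two distributions (both contribute in 2-u steps):
  M: 0.47817225×0.60108 = 0.287420
  M+2: 0.47817225×0.39892 + 0.4266555×0.60108 = 0.447207
  M+4: 0.4266555×0.39892 + 0.09517225×0.60108 = 0.227408
  M+6: 0.09517225×0.39892 = 0.037966
Scale to base peak (0.447207) = 100: 64.3 : 100.0 : 50.9 : 8.5

64.3 : 100.0 : 50.9 : 8.5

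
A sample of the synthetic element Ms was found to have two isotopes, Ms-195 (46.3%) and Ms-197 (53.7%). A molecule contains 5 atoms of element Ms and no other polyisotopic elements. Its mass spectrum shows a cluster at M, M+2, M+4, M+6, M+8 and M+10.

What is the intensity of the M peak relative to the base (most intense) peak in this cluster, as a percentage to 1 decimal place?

Binomial terms of (0.463 + 0.537)^5: M 0.0213, M+2 0.1234, M+4 0.2862, M+6 0.3320, M+8 0.1925, M+10 0.0447 → M+6 is the base peak.
P(M+6) = C(5,3) × 0.463^2 × 0.537^3 = 10 × 0.214369 × 0.15485415 = 0.331959 (base)
P(M) = C(5,0) × 0.463^5 × 0.537^0 = 1 × 0.02127673 × 1.0000 = 0.021277
Relative intensity = 0.021277 / 0.331959 × 100 = 6.4

6.4%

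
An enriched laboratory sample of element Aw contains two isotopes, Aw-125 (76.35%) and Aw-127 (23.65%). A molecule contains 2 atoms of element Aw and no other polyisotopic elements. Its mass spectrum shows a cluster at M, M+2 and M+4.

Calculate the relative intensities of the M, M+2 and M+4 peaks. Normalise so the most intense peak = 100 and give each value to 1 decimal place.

100.0 : 62.0 : 9.6

The 2 Aw atoms are independent, so intensities follow the terms of (0.7635 + 0.2365)^2.
P(M) = 0.7635^2 = 0.582932
P(M+2) = 2 × 0.7635^1 × 0.2365^1 = 0.361136
P(M+4) = 0.2365^2 = 0.055932
The M peak is largest (0.582932); scaling to 100 gives 100.0 : 62.0 : 9.6.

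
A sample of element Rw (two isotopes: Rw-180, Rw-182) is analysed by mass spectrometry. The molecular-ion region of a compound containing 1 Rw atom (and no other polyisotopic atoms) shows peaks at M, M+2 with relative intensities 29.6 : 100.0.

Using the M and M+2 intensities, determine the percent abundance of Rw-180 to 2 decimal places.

If p is the fraction of Rw that is Rw-180, then I(M+2)/I(M) = [C(1,1)·p^0·(1−p)] / p^1 = 1·(1−p)/p = 100.0/29.6 = 3.3784
(1−p)/p = 3.3784/1 = 3.3784  ⇒  p = 1/(1 + 3.3784) = 0.2284
Rw-180: 22.84%, Rw-182: 77.16%.

22.84%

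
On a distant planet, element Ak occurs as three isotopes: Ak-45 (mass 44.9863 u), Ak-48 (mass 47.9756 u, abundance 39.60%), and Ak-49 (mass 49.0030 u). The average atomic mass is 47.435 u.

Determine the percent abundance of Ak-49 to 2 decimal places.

31.49%

The remaining 60.40% is split between Ak-45 (fraction x) and Ak-49 (fraction 0.6040 − x).
Substituting: 44.9863x + 49.0030(0.6040 − x) = 28.4366624
(44.9863 − 49.0030)x = -1.1611496  ⇒  x = 0.28908, y = 0.31492
Ak-45: 28.91%, Ak-49: 31.49%.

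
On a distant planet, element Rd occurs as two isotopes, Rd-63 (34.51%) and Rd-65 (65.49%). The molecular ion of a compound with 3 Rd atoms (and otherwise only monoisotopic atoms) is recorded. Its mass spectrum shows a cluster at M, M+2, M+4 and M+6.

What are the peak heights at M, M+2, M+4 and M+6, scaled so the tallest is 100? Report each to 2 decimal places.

Each Rd atom is independently Rd-63 (p = 0.3451) or Rd-65 (q = 0.6549); the cluster is the binomial expansion (p + q)^3.
P(M) = 0.3451^3 = 0.041099
P(M+2) = 3 × 0.3451^2 × 0.6549^1 = 0.233984
P(M+4) = 3 × 0.3451^1 × 0.6549^2 = 0.444034
P(M+6) = 0.6549^3 = 0.280883
The M+4 peak is largest (0.444034); scaling to 100 gives 9.26 : 52.70 : 100.00 : 63.26.

9.26 : 52.70 : 100.00 : 63.26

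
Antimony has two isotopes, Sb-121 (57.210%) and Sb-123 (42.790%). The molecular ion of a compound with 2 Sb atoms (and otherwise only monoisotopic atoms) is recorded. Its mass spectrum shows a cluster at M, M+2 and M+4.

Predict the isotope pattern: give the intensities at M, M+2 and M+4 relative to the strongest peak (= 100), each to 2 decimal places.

66.85 : 100.00 : 37.40

Expanding (0.57210 + 0.42790)^2:
P(M) = 0.57210^2 = 0.327298
P(M+2) = 2 × 0.57210^1 × 0.42790^1 = 0.489603
P(M+4) = 0.42790^2 = 0.183098
The M+2 peak is largest (0.489603); scaling to 100 gives 66.85 : 100.00 : 37.40.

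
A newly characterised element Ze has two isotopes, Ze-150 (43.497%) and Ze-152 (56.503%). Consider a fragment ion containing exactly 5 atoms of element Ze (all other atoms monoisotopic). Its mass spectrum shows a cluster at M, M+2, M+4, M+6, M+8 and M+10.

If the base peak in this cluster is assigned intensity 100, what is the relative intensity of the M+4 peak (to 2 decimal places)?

76.98

Term probabilities: M 0.0156, M+2 0.1011, M+4 0.2627, M+6 0.3413, M+8 0.2217, M+10 0.0576. Base peak = M+6.
P(M+6) = C(5,3) × 0.43497^2 × 0.56503^3 = 10 × 0.1891989 × 0.18039086 = 0.341298 (base)
P(M+4) = C(5,2) × 0.43497^3 × 0.56503^2 = 10 × 0.08229585 × 0.3192589 = 0.262737
Relative intensity = 0.262737 / 0.341298 × 100 = 76.98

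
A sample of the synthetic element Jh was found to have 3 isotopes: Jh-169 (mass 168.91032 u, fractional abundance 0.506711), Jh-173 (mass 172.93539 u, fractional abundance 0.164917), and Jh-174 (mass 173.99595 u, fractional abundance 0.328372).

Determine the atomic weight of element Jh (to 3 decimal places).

171.244 u

Weight each isotope mass by its fractional abundance: 0.506711 × 168.91032 + 0.164917 × 172.93539 + 0.328372 × 173.99595
= 85.588717 + 28.519986 + 57.135398 = 171.244101 u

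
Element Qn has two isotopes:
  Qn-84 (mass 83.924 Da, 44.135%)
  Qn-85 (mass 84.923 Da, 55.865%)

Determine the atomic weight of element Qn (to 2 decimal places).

84.48 Da

Ar = Σ fᵢ·mᵢ = 0.44135 × 83.924 + 0.55865 × 84.923
= 37.0399 + 47.4422 = 84.4821 Da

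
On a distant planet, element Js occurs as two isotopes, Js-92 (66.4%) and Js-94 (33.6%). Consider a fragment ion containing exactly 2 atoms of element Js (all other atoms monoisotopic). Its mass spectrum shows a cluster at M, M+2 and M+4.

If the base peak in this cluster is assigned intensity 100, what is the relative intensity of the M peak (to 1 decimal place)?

98.8

Term probabilities: M 0.4409, M+2 0.4462, M+4 0.1129. Base peak = M+2.
P(M+2) = C(2,1) × 0.664^1 × 0.336^1 = 2 × 0.6640 × 0.3360 = 0.446208 (base)
P(M) = C(2,0) × 0.664^2 × 0.336^0 = 1 × 0.440896 × 1.0000 = 0.440896
Relative intensity = 0.440896 / 0.446208 × 100 = 98.8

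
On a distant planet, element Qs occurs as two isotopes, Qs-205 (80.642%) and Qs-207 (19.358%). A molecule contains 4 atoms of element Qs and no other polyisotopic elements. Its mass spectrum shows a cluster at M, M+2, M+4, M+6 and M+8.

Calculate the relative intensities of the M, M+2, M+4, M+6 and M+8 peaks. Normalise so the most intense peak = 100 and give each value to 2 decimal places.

100.00 : 96.02 : 34.57 : 5.53 : 0.33

Expanding (0.80642 + 0.19358)^4:
P(M) = 0.80642^4 = 0.422907
P(M+2) = 4 × 0.80642^3 × 0.19358^1 = 0.406073
P(M+4) = 6 × 0.80642^2 × 0.19358^2 = 0.146216
P(M+6) = 4 × 0.80642^1 × 0.19358^3 = 0.023399
P(M+8) = 0.19358^4 = 0.001404
The M peak is largest (0.422907); scaling to 100 gives 100.00 : 96.02 : 34.57 : 5.53 : 0.33.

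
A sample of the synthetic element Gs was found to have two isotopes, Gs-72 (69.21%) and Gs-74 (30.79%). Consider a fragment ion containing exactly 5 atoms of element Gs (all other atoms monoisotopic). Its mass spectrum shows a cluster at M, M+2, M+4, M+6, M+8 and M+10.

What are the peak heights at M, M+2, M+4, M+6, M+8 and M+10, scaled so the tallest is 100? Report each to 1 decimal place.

Expanding (0.6921 + 0.3079)^5:
P(M) = 0.6921^5 = 0.158798
P(M+2) = 5 × 0.6921^4 × 0.3079^1 = 0.353228
P(M+4) = 10 × 0.6921^3 × 0.3079^2 = 0.314287
P(M+6) = 10 × 0.6921^2 × 0.3079^3 = 0.139819
P(M+8) = 5 × 0.6921^1 × 0.3079^4 = 0.031101
P(M+10) = 0.3079^5 = 0.002767
The M+2 peak is largest (0.353228); scaling to 100 gives 45.0 : 100.0 : 89.0 : 39.6 : 8.8 : 0.8.

45.0 : 100.0 : 89.0 : 39.6 : 8.8 : 0.8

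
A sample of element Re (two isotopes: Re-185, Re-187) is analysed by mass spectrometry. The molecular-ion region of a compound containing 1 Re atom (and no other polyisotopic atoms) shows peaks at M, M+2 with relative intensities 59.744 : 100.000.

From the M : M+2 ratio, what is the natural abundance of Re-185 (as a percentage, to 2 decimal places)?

37.40%

If p is the fraction of Re that is Re-185, then I(M+2)/I(M) = [C(1,1)·p^0·(1−p)] / p^1 = 1·(1−p)/p = 100.000/59.744 = 1.6738
(1−p)/p = 1.6738/1 = 1.6738  ⇒  p = 1/(1 + 1.6738) = 0.3740
Re-185: 37.40%, Re-187: 62.60%.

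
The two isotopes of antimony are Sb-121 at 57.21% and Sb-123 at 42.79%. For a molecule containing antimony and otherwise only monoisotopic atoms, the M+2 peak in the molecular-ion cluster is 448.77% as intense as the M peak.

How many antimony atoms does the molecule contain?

With n Sb atoms, P(M+2)/P(M) = C(n,1)·p^(n−1)q / p^n = n·q/p = n · 0.4279/0.5721.
n = 4.4877 × 0.5721/0.4279 = 6.00 ≈ 6

6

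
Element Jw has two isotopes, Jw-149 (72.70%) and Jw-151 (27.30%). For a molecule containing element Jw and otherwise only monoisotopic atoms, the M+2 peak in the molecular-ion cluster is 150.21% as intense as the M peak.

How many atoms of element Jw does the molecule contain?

The M+2/M ratio from n Jw atoms is n · q/p = n · 0.2730/0.7270.
n = 1.5021 × 0.7270/0.2730 = 4.00 ≈ 4

4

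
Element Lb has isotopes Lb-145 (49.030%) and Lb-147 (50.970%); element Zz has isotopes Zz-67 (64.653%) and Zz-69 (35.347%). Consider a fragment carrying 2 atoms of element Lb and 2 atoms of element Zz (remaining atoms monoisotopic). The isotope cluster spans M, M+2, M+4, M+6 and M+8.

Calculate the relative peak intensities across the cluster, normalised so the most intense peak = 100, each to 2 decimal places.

Element Lb pattern (n=2): 0.24039409 : 0.49981182 : 0.25979409
Element Zz pattern (n=2): 0.41800104 : 0.45705792 : 0.12494104
Convolve the two distributions (both contribute in 2-u steps):
  M: 0.24039409×0.41800104 = 0.100485
  M+2: 0.24039409×0.45705792 + 0.49981182×0.41800104 = 0.318796
  M+4: 0.24039409×0.12494104 + 0.49981182×0.45705792 + 0.25979409×0.41800104 = 0.367072
  M+6: 0.49981182×0.12494104 + 0.25979409×0.45705792 = 0.181188
  M+8: 0.25979409×0.12494104 = 0.032459
Scale to base peak (0.367072) = 100: 27.37 : 86.85 : 100.00 : 49.36 : 8.84

27.37 : 86.85 : 100.00 : 49.36 : 8.84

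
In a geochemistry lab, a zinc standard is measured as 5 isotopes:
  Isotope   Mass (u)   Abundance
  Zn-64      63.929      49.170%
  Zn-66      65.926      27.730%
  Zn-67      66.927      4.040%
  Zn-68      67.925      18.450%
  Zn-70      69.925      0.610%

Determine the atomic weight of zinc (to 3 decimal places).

Ar = Σ fᵢ·mᵢ = 0.49170 × 63.929 + 0.27730 × 65.926 + 0.04040 × 66.927 + 0.18450 × 67.925 + 0.00610 × 69.925
= 31.4339 + 18.2813 + 2.7039 + 12.5322 + 0.4265 = 65.3778 u

65.378 u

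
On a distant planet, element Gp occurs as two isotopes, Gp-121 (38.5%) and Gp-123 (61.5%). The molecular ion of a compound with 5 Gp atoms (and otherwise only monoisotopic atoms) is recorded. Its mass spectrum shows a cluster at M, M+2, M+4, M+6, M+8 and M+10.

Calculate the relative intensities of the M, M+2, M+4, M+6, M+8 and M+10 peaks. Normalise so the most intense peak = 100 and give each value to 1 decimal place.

Each Gp atom is independently Gp-121 (p = 0.385) or Gp-123 (q = 0.615); the cluster is the binomial expansion (p + q)^5.
P(M) = 0.385^5 = 0.008459
P(M+2) = 5 × 0.385^4 × 0.615^1 = 0.067560
P(M+4) = 10 × 0.385^3 × 0.615^2 = 0.215840
P(M+6) = 10 × 0.385^2 × 0.615^3 = 0.344784
P(M+8) = 5 × 0.385^1 × 0.615^4 = 0.275379
P(M+10) = 0.615^5 = 0.087978
The M+6 peak is largest (0.344784); scaling to 100 gives 2.5 : 19.6 : 62.6 : 100.0 : 79.9 : 25.5.

2.5 : 19.6 : 62.6 : 100.0 : 79.9 : 25.5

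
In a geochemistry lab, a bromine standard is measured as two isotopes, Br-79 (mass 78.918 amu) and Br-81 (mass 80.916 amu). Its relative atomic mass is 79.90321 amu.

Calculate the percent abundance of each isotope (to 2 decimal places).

Br-79: 50.69%, Br-81: 49.31%

Let x be the fractional abundance of Br-79; then Br-81 has abundance 1 − x.
78.918·x + 80.916·(1 − x) = 79.90321
(78.918 − 80.916)·x = 79.90321 − 80.916
x = -1.01279 / -1.998 = 0.50690 → 50.69% Br-79, 49.31% Br-81.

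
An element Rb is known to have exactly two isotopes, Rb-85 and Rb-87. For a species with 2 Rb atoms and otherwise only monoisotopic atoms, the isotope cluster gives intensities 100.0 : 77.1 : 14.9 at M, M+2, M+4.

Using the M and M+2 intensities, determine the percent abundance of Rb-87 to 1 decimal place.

27.8%

Write p for the Rb-85 fraction. I(M+2)/I(M) = [C(2,1)·p^1·(1−p)] / p^2 = 2·(1−p)/p = 77.1/100.0 = 0.7710
(1−p)/p = 0.7710/2 = 0.3855  ⇒  p = 1/(1 + 0.3855) = 0.7218
Rb-85: 72.2%, Rb-87: 27.8%.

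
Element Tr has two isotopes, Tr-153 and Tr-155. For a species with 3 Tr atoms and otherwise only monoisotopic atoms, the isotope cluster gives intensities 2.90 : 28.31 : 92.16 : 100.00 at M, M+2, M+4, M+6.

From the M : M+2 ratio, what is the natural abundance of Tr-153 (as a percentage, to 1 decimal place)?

23.5%

If p is the fraction of Tr that is Tr-153, then I(M+2)/I(M) = [C(3,1)·p^2·(1−p)] / p^3 = 3·(1−p)/p = 28.31/2.90 = 9.7621
(1−p)/p = 9.7621/3 = 3.2540  ⇒  p = 1/(1 + 3.2540) = 0.2351
Tr-153: 23.5%, Tr-155: 76.5%.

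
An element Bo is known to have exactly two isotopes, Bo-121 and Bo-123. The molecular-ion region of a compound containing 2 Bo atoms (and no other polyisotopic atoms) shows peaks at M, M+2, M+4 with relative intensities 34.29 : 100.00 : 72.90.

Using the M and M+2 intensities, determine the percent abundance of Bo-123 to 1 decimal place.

If p is the fraction of Bo that is Bo-121, then I(M+2)/I(M) = [C(2,1)·p^1·(1−p)] / p^2 = 2·(1−p)/p = 100.00/34.29 = 2.9163
(1−p)/p = 2.9163/2 = 1.4582  ⇒  p = 1/(1 + 1.4582) = 0.4068
Bo-121: 40.7%, Bo-123: 59.3%.

59.3%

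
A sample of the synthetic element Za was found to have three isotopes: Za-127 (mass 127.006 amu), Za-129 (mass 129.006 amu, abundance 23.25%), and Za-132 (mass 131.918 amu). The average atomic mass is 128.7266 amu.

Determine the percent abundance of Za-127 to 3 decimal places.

51.188%

Let x and y be the fractions of Za-127 and Za-132. Then x + y = 1 − 0.2325 = 0.7675 and 127.006x + 131.918y = 128.7266 − 0.2325×129.006 = 98.732705.
Substituting: 127.006x + 131.918(0.7675 − x) = 98.732705
(127.006 − 131.918)x = -2.51436  ⇒  x = 0.51188, y = 0.25562
Za-127: 51.188%, Za-132: 25.562%.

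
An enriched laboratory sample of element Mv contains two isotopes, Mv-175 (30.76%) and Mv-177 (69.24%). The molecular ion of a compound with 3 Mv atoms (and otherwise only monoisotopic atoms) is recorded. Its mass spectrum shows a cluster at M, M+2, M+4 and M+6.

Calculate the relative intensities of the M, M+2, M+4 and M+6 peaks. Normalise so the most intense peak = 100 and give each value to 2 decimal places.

6.58 : 44.43 : 100.00 : 75.03

The 3 Mv atoms are independent, so intensities follow the terms of (0.3076 + 0.6924)^3.
P(M) = 0.3076^3 = 0.029104
P(M+2) = 3 × 0.3076^2 × 0.6924^1 = 0.196540
P(M+4) = 3 × 0.3076^1 × 0.6924^2 = 0.442407
P(M+6) = 0.6924^3 = 0.331949
The M+4 peak is largest (0.442407); scaling to 100 gives 6.58 : 44.43 : 100.00 : 75.03.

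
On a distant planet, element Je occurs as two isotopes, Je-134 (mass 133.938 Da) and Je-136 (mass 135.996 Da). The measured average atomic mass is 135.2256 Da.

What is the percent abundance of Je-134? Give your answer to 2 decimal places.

Writing the weighted mean with unknown fraction x of Je-134:
133.938·x + 135.996·(1 − x) = 135.2256
(133.938 − 135.996)·x = 135.2256 − 135.996
x = -0.7704 / -2.058 = 0.37434 → 37.43% Je-134, 62.57% Je-136.

37.43%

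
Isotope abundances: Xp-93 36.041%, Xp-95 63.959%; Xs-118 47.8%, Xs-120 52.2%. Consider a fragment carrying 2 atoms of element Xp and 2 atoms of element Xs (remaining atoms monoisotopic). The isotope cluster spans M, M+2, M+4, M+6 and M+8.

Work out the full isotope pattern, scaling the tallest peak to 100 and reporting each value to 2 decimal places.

Element Xp pattern (n=2): 0.12989537 : 0.46102926 : 0.40907537
Element Xs pattern (n=2): 0.228484 : 0.499032 : 0.272484
Convolve the two distributions (both contribute in 2-u steps):
  M: 0.12989537×0.228484 = 0.029679
  M+2: 0.12989537×0.499032 + 0.46102926×0.228484 = 0.170160
  M+4: 0.12989537×0.272484 + 0.46102926×0.499032 + 0.40907537×0.228484 = 0.358930
  M+6: 0.46102926×0.272484 + 0.40907537×0.499032 = 0.329765
  M+8: 0.40907537×0.272484 = 0.111466
Scale to base peak (0.358930) = 100: 8.27 : 47.41 : 100.00 : 91.87 : 31.06

8.27 : 47.41 : 100.00 : 91.87 : 31.06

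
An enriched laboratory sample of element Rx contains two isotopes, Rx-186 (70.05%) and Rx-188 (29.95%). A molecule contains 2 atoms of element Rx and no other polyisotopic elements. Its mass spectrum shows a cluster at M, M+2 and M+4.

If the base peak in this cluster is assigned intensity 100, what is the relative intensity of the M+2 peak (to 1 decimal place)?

Term probabilities: M 0.4907, M+2 0.4196, M+4 0.0897. Base peak = M.
P(M) = C(2,0) × 0.7005^2 × 0.2995^0 = 1 × 0.49070025 × 1.0000 = 0.490700 (base)
P(M+2) = C(2,1) × 0.7005^1 × 0.2995^1 = 2 × 0.7005 × 0.2995 = 0.419600
Relative intensity = 0.419600 / 0.490700 × 100 = 85.5

85.5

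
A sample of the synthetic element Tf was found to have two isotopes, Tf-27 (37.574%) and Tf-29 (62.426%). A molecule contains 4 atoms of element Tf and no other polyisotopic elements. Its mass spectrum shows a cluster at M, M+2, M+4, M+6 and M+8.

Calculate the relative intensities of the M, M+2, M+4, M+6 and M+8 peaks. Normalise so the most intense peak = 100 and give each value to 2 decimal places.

Each Tf atom is independently Tf-27 (p = 0.37574) or Tf-29 (q = 0.62426); the cluster is the binomial expansion (p + q)^4.
P(M) = 0.37574^4 = 0.019932
P(M+2) = 4 × 0.37574^3 × 0.62426^1 = 0.132461
P(M+4) = 6 × 0.37574^2 × 0.62426^2 = 0.330109
P(M+6) = 4 × 0.37574^1 × 0.62426^3 = 0.365632
P(M+8) = 0.62426^4 = 0.151867
The M+6 peak is largest (0.365632); scaling to 100 gives 5.45 : 36.23 : 90.28 : 100.00 : 41.54.

5.45 : 36.23 : 90.28 : 100.00 : 41.54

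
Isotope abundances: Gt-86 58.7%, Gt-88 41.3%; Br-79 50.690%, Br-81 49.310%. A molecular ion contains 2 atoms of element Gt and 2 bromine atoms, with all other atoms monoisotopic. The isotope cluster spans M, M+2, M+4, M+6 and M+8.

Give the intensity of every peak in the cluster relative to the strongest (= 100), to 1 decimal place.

Element Gt pattern (n=2): 0.344569 : 0.484862 : 0.170569
Bromine pattern (n=2): 0.25694761 : 0.49990478 : 0.24314761
Convolve the two distributions (both contribute in 2-u steps):
  M: 0.344569×0.25694761 = 0.088536
  M+2: 0.344569×0.49990478 + 0.484862×0.25694761 = 0.296836
  M+4: 0.344569×0.24314761 + 0.484862×0.49990478 + 0.170569×0.25694761 = 0.369993
  M+6: 0.484862×0.24314761 + 0.170569×0.49990478 = 0.203161
  M+8: 0.170569×0.24314761 = 0.041473
Scale to base peak (0.369993) = 100: 23.9 : 80.2 : 100.0 : 54.9 : 11.2

23.9 : 80.2 : 100.0 : 54.9 : 11.2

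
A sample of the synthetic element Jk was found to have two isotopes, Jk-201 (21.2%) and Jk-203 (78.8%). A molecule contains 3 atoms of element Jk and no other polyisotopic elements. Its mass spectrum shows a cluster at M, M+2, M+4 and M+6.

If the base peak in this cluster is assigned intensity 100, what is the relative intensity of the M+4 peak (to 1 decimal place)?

Binomial terms of (0.212 + 0.788)^3: M 0.0095, M+2 0.1062, M+4 0.3949, M+6 0.4893 → M+6 is the base peak.
P(M+6) = C(3,3) × 0.212^0 × 0.788^3 = 1 × 1.0000 × 0.48930387 = 0.489304 (base)
P(M+4) = C(3,2) × 0.212^1 × 0.788^2 = 3 × 0.2120 × 0.620944 = 0.394920
Relative intensity = 0.394920 / 0.489304 × 100 = 80.7

80.7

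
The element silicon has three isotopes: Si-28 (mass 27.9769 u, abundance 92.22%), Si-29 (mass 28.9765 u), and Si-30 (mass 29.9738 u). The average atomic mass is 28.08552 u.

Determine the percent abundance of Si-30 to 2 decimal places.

The remaining 7.78% is split between Si-29 (fraction x) and Si-30 (fraction 0.0778 − x).
Substituting: 28.9765x + 29.9738(0.0778 − x) = 2.28522282
(28.9765 − 29.9738)x = -0.04673882  ⇒  x = 0.04687, y = 0.03093
Si-29: 4.69%, Si-30: 3.09%.

3.09%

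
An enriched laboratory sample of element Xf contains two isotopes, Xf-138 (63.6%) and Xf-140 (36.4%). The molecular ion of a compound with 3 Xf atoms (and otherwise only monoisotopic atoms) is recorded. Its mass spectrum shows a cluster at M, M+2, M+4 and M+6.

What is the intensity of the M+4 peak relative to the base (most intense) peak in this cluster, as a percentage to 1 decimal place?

57.2%

(0.636 + 0.364)^3 gives M 0.2573, M+2 0.4417, M+4 0.2528, M+6 0.0482; the largest is M+2.
P(M+2) = C(3,1) × 0.636^2 × 0.364^1 = 3 × 0.404496 × 0.3640 = 0.441710 (base)
P(M+4) = C(3,2) × 0.636^1 × 0.364^2 = 3 × 0.6360 × 0.132496 = 0.252802
Relative intensity = 0.252802 / 0.441710 × 100 = 57.2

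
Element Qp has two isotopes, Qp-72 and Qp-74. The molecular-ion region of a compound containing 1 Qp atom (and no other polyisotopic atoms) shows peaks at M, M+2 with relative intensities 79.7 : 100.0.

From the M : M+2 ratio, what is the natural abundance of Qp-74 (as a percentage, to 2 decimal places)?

Let p = fractional abundance of Qp-72. I(M+2)/I(M) = [C(1,1)·p^0·(1−p)] / p^1 = 1·(1−p)/p = 100.0/79.7 = 1.2547
(1−p)/p = 1.2547/1 = 1.2547  ⇒  p = 1/(1 + 1.2547) = 0.4435
Qp-72: 44.35%, Qp-74: 55.65%.

55.65%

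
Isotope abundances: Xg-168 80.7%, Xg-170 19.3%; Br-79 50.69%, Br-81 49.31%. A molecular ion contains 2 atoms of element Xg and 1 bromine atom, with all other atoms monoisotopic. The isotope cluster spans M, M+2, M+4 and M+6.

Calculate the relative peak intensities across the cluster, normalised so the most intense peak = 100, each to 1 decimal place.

Element Xg pattern (n=2): 0.651249 : 0.311502 : 0.037249
Bromine pattern (n=1): 0.5069 : 0.4931
Convolve the two distributions (both contribute in 2-u steps):
  M: 0.651249×0.5069 = 0.330118
  M+2: 0.651249×0.4931 + 0.311502×0.5069 = 0.479031
  M+4: 0.311502×0.4931 + 0.037249×0.5069 = 0.172483
  M+6: 0.037249×0.4931 = 0.018367
Scale to base peak (0.479031) = 100: 68.9 : 100.0 : 36.0 : 3.8

68.9 : 100.0 : 36.0 : 3.8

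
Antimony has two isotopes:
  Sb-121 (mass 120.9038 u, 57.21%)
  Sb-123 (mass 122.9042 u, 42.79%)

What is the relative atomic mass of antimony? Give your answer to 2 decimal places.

121.76 u

Ar = Σ fᵢ·mᵢ = 0.5721 × 120.9038 + 0.4279 × 122.9042
= 69.16906 + 52.59071 = 121.75977 u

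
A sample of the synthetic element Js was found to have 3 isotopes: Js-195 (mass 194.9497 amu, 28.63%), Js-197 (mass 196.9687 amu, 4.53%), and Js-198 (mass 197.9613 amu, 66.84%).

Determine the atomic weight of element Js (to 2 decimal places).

197.05 amu

Weight each isotope mass by its fractional abundance: 0.2863 × 194.9497 + 0.0453 × 196.9687 + 0.6684 × 197.9613
= 55.81410 + 8.92268 + 132.31733 = 197.05411 amu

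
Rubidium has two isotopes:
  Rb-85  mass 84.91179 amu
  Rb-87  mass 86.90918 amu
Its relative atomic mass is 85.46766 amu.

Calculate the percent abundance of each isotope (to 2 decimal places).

With x = fraction of Rb-85 (so Rb-87 is 1 − x):
84.91179·x + 86.90918·(1 − x) = 85.46766
(84.91179 − 86.90918)·x = 85.46766 − 86.90918
x = -1.44152 / -1.99739 = 0.72170 → 72.17% Rb-85, 27.83% Rb-87.

Rb-85: 72.17%, Rb-87: 27.83%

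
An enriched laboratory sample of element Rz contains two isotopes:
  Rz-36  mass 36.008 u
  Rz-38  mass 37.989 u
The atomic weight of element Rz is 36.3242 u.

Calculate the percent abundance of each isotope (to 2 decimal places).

Rz-36: 84.04%, Rz-38: 15.96%

With x = fraction of Rz-36 (so Rz-38 is 1 − x):
36.008·x + 37.989·(1 − x) = 36.3242
(36.008 − 37.989)·x = 36.3242 − 37.989
x = -1.6648 / -1.981 = 0.84038 → 84.04% Rz-36, 15.96% Rz-38.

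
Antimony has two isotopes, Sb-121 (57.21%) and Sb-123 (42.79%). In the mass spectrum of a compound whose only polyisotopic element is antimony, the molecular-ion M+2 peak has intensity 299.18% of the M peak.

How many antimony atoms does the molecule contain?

The M+2/M ratio from n Sb atoms is n · q/p = n · 0.4279/0.5721.
n = 2.9918 × 0.5721/0.4279 = 4.00 ≈ 4

4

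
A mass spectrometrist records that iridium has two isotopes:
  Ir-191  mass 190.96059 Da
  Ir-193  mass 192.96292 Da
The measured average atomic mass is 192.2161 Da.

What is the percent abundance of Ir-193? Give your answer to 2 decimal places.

Writing the weighted mean with unknown fraction x of Ir-191:
190.96059·x + 192.96292·(1 − x) = 192.2161
(190.96059 − 192.96292)·x = 192.2161 − 192.96292
x = -0.74682 / -2.00233 = 0.37298 → 37.30% Ir-191, 62.70% Ir-193.

62.70%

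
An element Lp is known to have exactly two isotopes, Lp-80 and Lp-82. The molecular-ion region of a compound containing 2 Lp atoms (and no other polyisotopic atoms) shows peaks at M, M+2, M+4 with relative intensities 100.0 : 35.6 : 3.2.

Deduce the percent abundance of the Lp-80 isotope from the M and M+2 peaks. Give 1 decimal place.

If p is the fraction of Lp that is Lp-80, then I(M+2)/I(M) = [C(2,1)·p^1·(1−p)] / p^2 = 2·(1−p)/p = 35.6/100.0 = 0.3560
(1−p)/p = 0.3560/2 = 0.1780  ⇒  p = 1/(1 + 0.1780) = 0.8489
Lp-80: 84.9%, Lp-82: 15.1%.

84.9%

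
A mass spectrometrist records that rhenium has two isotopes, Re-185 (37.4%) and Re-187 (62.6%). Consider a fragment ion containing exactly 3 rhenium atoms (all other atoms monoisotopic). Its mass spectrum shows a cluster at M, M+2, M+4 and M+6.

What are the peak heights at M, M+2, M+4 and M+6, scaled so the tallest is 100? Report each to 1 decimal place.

Expanding (0.374 + 0.626)^3:
P(M) = 0.374^3 = 0.052314
P(M+2) = 3 × 0.374^2 × 0.626^1 = 0.262687
P(M+4) = 3 × 0.374^1 × 0.626^2 = 0.439685
P(M+6) = 0.626^3 = 0.245314
The M+4 peak is largest (0.439685); scaling to 100 gives 11.9 : 59.7 : 100.0 : 55.8.

11.9 : 59.7 : 100.0 : 55.8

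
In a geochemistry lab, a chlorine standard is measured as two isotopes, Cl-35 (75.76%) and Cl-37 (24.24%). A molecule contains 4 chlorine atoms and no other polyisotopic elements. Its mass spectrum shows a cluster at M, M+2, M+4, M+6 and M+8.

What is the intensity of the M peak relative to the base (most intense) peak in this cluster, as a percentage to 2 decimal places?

(0.7576 + 0.2424)^4 gives M 0.3294, M+2 0.4216, M+4 0.2023, M+6 0.0432, M+8 0.0035; the largest is M+2.
P(M+2) = C(4,1) × 0.7576^3 × 0.2424^1 = 4 × 0.4348304 × 0.2424 = 0.421612 (base)
P(M) = C(4,0) × 0.7576^4 × 0.2424^0 = 1 × 0.32942751 × 1.0000 = 0.329428
Relative intensity = 0.329428 / 0.421612 × 100 = 78.14

78.14%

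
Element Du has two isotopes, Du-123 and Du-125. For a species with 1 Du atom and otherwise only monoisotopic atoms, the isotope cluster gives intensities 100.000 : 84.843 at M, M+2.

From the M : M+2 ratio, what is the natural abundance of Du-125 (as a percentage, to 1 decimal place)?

45.9%

If p is the fraction of Du that is Du-123, then I(M+2)/I(M) = [C(1,1)·p^0·(1−p)] / p^1 = 1·(1−p)/p = 84.843/100.000 = 0.8484
(1−p)/p = 0.8484/1 = 0.8484  ⇒  p = 1/(1 + 0.8484) = 0.5410
Du-123: 54.1%, Du-125: 45.9%.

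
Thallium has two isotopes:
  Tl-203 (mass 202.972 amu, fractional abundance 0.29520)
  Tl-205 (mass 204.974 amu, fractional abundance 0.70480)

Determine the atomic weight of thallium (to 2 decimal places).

204.38 amu

Weight each isotope mass by its fractional abundance: 0.29520 × 202.972 + 0.70480 × 204.974
= 59.9173 + 144.4657 = 204.3830 amu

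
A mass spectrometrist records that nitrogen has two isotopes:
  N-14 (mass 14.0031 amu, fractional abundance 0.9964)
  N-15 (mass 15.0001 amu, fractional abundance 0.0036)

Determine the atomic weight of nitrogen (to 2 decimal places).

14.01 amu

Average mass = Σ (abundance × isotope mass) = 0.9964 × 14.0031 + 0.0036 × 15.0001
= 13.95269 + 0.05400 = 14.00669 amu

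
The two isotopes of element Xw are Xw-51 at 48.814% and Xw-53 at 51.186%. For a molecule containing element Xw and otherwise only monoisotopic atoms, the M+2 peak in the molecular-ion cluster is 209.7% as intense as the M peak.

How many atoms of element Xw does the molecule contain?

2

For n independent Xw atoms, I(M+2)/I(M) = n · (abundance Xw-53) / (abundance Xw-51) = n · 0.51186/0.48814.
n = 2.097 × 0.48814/0.51186 = 2.00 ≈ 2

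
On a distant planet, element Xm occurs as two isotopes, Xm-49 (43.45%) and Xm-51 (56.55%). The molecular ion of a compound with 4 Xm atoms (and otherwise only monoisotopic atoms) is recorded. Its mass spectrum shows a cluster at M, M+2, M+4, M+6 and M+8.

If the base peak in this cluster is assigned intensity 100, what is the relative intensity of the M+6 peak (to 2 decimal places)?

(0.4345 + 0.5655)^4 gives M 0.0356, M+2 0.1856, M+4 0.3622, M+6 0.3143, M+8 0.1023; the largest is M+4.
P(M+4) = C(4,2) × 0.4345^2 × 0.5655^2 = 6 × 0.18879025 × 0.31979025 = 0.362240 (base)
P(M+6) = C(4,3) × 0.4345^1 × 0.5655^3 = 4 × 0.4345 × 0.18084139 = 0.314302
Relative intensity = 0.314302 / 0.362240 × 100 = 86.77

86.77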